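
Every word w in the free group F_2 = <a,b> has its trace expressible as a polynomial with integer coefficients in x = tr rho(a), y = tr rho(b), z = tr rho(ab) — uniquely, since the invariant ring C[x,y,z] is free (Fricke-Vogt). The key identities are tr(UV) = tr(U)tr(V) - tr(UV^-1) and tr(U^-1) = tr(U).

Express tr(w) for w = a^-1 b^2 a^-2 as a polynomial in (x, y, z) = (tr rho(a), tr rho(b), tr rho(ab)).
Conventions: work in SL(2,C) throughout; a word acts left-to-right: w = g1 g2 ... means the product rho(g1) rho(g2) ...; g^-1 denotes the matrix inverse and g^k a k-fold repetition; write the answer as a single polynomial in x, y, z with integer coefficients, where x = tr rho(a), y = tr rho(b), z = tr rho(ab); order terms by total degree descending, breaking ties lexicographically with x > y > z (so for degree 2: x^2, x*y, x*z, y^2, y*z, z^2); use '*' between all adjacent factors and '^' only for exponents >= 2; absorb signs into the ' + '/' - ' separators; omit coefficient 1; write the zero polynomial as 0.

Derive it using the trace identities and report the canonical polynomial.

x^3*y^2 - x^2*y*z - x^3 - 2*x*y^2 + y*z + 3*x

apply: trace(b^2) = trace(b)*trace(b) - trace(1) = y^2 - 2
apply: trace(b^2 a) = trace(b)*trace(a b) - trace(a) = y*z - x
use: trace(b^2 a^-1) = trace(b^2)*trace(a) - trace(b^2 a) = x*y^2 - y*z - x
trace(b^2 a^-2) = trace(b^2 a^-1)*trace(a) - trace(b^2) = x^2*y^2 - x*y*z - x^2 - y^2 + 2
trace(a^-1 b^2 a^-2) = trace(b^2 a^-2)*trace(a) - trace(b^2 a^-1) = x^3*y^2 - x^2*y*z - x^3 - 2*x*y^2 + y*z + 3*x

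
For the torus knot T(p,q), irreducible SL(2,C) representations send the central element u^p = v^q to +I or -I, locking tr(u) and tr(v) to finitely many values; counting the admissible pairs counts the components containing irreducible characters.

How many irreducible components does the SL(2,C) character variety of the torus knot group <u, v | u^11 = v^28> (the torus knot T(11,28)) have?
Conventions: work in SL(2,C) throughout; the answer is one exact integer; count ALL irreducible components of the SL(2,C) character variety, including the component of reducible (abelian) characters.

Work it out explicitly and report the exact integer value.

Gamma = < u, v | u^11 = v^28 > (torus knot T(11,28)); the central element u^11 = v^28 acts as +I or -I in any irreducible SL(2,C) representation.
This locks tr(u) to 2*cos(pi*alpha/11), alpha in 1..10, and tr(v) to 2*cos(pi*beta/28), beta in 1..27, on each component of irreducible characters.
Consistency of u^11 = (-1)^alpha I with v^28 = (-1)^beta I forces alpha = beta (mod 2).
Counting: 5 odd alphas x 14 odd betas + 5 even alphas x 13 even betas = 70 + 65 = 135.
components with irreducible characters: 135; plus the single component of reducible (abelian) characters: total 136.

136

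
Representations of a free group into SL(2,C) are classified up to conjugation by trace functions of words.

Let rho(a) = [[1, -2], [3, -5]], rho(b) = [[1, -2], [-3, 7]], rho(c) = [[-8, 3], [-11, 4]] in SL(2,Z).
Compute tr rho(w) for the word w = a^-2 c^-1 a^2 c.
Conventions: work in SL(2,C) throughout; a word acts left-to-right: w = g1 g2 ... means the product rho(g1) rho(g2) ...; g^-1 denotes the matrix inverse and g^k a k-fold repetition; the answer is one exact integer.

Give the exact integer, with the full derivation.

rho(a^-1) = [[-5, 2], [-3, 1]]
... * rho(a^-1) = [[-5, 2], [-3, 1]]  ->  [[19, -8], [12, -5]]
... * rho(c^-1) = [[4, -3], [11, -8]]  ->  [[-12, 7], [-7, 4]]
... * rho(a) = [[1, -2], [3, -5]]  ->  [[9, -11], [5, -6]]
... * rho(a) = [[1, -2], [3, -5]]  ->  [[-24, 37], [-13, 20]]
... * rho(c) = [[-8, 3], [-11, 4]]  ->  [[-215, 76], [-116, 41]]
tr = -215 + 41 = -174

-174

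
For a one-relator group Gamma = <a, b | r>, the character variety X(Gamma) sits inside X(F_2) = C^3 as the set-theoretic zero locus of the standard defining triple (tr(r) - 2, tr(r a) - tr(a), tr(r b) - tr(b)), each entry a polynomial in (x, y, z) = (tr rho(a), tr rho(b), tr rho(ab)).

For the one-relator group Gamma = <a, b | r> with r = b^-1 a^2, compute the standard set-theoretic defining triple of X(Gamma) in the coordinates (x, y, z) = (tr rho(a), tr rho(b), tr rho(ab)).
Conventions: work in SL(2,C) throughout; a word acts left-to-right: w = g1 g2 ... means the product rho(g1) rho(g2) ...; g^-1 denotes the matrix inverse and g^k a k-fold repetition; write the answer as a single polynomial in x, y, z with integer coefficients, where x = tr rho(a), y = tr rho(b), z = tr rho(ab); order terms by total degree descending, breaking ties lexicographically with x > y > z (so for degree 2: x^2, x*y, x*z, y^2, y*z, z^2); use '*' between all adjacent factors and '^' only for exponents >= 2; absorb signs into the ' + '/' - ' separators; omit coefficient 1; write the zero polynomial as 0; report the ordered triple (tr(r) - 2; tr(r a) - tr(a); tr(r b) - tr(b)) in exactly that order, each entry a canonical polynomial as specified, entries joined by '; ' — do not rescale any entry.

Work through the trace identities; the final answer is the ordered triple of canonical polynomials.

trace(a^2) = trace(a)*trace(a) - trace(1) = x^2 - 2
trace(a^2 b) = trace(a)*trace(b a) - trace(b) = x*z - y
trace(b^-1 a^2) = trace(a^2)*trace(b) - trace(a^2 b) = x^2*y - x*z - y
trace(a^3) = trace(a)*trace(a^2) - trace(a) = x^3 - 3*x
trace(a^3 b) = trace(a)*trace(b a^2) - trace(b a) = x^2*z - x*y - z
trace(b^-1 a^3) = trace(a^3)*trace(b) - trace(a^3 b) = x^3*y - x^2*z - 2*x*y + z
assemble the triple (trace(r) - 2; trace(r a) - x; trace(r b) - y)

x^2*y - x*z - y - 2; x^3*y - x^2*z - 2*x*y - x + z; x^2 - y - 2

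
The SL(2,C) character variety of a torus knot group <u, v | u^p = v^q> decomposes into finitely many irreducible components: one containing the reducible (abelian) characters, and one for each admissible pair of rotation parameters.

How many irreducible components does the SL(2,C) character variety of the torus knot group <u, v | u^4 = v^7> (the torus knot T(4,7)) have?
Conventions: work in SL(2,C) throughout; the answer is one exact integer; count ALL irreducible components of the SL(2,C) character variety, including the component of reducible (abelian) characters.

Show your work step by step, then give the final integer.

Gamma = < u, v | u^4 = v^7 > (torus knot T(4,7)); the central element u^4 = v^7 acts as +I or -I in any irreducible SL(2,C) representation.
On an irreducible component, tr(u) is locked at 2*cos(pi*alpha/4) for some alpha in 1..3, and tr(v) at 2*cos(pi*beta/7) for some beta in 1..6.
Consistency of u^4 = (-1)^alpha I with v^7 = (-1)^beta I forces alpha = beta (mod 2).
count pairs: odd alpha (2 choices) x odd beta (3), plus even alpha (1) x even beta (3): 2*3 + 1*3 = 9.
Total: 9 irreducible-character components + 1 reducible (abelian) component = 10.

10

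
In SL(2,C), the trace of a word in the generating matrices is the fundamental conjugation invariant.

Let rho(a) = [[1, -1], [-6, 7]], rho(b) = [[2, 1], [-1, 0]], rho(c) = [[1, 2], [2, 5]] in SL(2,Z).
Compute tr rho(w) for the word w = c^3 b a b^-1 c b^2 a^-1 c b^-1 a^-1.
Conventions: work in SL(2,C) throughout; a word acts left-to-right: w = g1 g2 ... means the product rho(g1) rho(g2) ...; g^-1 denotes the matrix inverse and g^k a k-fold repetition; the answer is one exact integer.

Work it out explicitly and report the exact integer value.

rho(c) = [[1, 2], [2, 5]]
... * rho(c) = [[1, 2], [2, 5]]  ->  [[5, 12], [12, 29]]
... * rho(c) = [[1, 2], [2, 5]]  ->  [[29, 70], [70, 169]]
... * rho(b) = [[2, 1], [-1, 0]]  ->  [[-12, 29], [-29, 70]]
... * rho(a) = [[1, -1], [-6, 7]]  ->  [[-186, 215], [-449, 519]]
... * rho(b^-1) = [[0, -1], [1, 2]]  ->  [[215, 616], [519, 1487]]
... * rho(c) = [[1, 2], [2, 5]]  ->  [[1447, 3510], [3493, 8473]]
... * rho(b) = [[2, 1], [-1, 0]]  ->  [[-616, 1447], [-1487, 3493]]
... * rho(b) = [[2, 1], [-1, 0]]  ->  [[-2679, -616], [-6467, -1487]]
... * rho(a^-1) = [[7, 1], [6, 1]]  ->  [[-22449, -3295], [-54191, -7954]]
... * rho(c) = [[1, 2], [2, 5]]  ->  [[-29039, -61373], [-70099, -148152]]
... * rho(b^-1) = [[0, -1], [1, 2]]  ->  [[-61373, -93707], [-148152, -226205]]
... * rho(a^-1) = [[7, 1], [6, 1]]  ->  [[-991853, -155080], [-2394294, -374357]]
tr = -991853 + -374357 = -1366210

-1366210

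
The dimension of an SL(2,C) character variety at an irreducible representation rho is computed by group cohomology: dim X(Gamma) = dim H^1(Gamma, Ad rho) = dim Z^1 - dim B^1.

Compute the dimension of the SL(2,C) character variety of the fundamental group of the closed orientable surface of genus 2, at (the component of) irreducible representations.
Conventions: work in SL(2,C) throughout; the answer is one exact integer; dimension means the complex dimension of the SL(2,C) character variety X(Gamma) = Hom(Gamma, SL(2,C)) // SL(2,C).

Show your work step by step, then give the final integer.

Gamma = pi_1(Sigma_2) = < a_1, b_1, ..., a_2, b_2 | prod [a_i, b_i] > has 2g = 4 generators and 1 relator.
Unconstrained cocycle data is one sl_2 vector per generator (12 dimensions), cut by the relator condition d_2(z) = 0.
H^2 = coker(d_2) is dual to H^0 = 0 at irreducible rho (Poincare duality), so d_2 is onto: dim Z^1 = 9.
dim B^1 = 3 (coboundaries, injective at irreducible rho).
dim H^1 = 9 - 3 = 6 = dim X.

6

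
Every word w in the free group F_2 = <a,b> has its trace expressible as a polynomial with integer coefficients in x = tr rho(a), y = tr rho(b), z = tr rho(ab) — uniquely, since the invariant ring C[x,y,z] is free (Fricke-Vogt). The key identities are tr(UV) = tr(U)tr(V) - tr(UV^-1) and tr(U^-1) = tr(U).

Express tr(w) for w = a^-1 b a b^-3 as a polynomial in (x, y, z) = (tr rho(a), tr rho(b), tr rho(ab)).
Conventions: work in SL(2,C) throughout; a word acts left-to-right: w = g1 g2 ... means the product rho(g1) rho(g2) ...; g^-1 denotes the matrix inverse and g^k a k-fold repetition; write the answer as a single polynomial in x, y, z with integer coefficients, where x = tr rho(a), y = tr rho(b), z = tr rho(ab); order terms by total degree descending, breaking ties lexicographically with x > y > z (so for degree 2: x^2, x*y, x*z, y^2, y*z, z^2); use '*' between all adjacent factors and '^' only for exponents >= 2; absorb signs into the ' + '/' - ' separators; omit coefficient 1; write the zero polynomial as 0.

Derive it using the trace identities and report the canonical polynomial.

tr(a b^-1) = tr(a)*tr(b) - tr(a b)  (eliminate b^-1) = x*y - z
tr(a b a) = tr(a)*tr(b a) - tr(b)  (reduce the a square) = x*z - y
next, tr(a b a b) = tr(a b)*tr(a b) - tr(1)  (split on a) = z^2 - 2
tr(a b a b^-1) = tr(a b a)*tr(b) - tr(a b a b)  (eliminate b^-1) = x*y*z - y^2 - z^2 + 2
next, tr(b a b^-2 a) = tr(a b a b^-1)*tr(b) - tr(a b a)  (eliminate b^-1) = x*y^2*z - y^3 - y*z^2 - x*z + 3*y
next, tr(b^-1 a^-1 b a b^-1) = tr(b a b^-2)*tr(a) - tr(b a b^-2 a)  (eliminate a^-1) = -x*y^2*z + x^2*y + y^3 + y*z^2 - 3*y
tr(b^-1 a^-1 b a) = tr(b a b^-1)*tr(a) - tr(b a b^-1 a)  (eliminate a^-1) = -x*y*z + x^2 + y^2 + z^2 - 2
next, tr(a^-1 b a b^-3) = tr(b^-1 a^-1 b a b^-1)*tr(b) - tr(b^-1 a^-1 b a)  (eliminate b^-1) = -x*y^3*z + x^2*y^2 + y^4 + y^2*z^2 + x*y*z - x^2 - 4*y^2 - z^2 + 2

-x*y^3*z + x^2*y^2 + y^4 + y^2*z^2 + x*y*z - x^2 - 4*y^2 - z^2 + 2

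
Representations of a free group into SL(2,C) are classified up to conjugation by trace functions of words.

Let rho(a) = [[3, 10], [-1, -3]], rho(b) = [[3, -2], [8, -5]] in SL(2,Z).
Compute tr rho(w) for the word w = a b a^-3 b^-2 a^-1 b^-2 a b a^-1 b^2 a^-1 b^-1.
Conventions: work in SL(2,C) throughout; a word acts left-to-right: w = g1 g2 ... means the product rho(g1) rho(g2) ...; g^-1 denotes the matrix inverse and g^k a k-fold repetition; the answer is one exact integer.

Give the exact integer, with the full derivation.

-11349920388266

rho(a) = [[3, 10], [-1, -3]]
... * rho(b) = [[3, -2], [8, -5]]  ->  [[89, -56], [-27, 17]]
... * rho(a^-1) = [[-3, -10], [1, 3]]  ->  [[-323, -1058], [98, 321]]
... * rho(a^-1) = [[-3, -10], [1, 3]]  ->  [[-89, 56], [27, -17]]
... * rho(a^-1) = [[-3, -10], [1, 3]]  ->  [[323, 1058], [-98, -321]]
... * rho(b^-1) = [[-5, 2], [-8, 3]]  ->  [[-10079, 3820], [3058, -1159]]
... * rho(b^-1) = [[-5, 2], [-8, 3]]  ->  [[19835, -8698], [-6018, 2639]]
... * rho(a^-1) = [[-3, -10], [1, 3]]  ->  [[-68203, -224444], [20693, 68097]]
... * rho(b^-1) = [[-5, 2], [-8, 3]]  ->  [[2136567, -809738], [-648241, 245677]]
... * rho(b^-1) = [[-5, 2], [-8, 3]]  ->  [[-4204931, 1843920], [1275789, -559451]]
... * rho(a) = [[3, 10], [-1, -3]]  ->  [[-14458713, -47581070], [4386818, 14436243]]
... * rho(b) = [[3, -2], [8, -5]]  ->  [[-424024699, 266822776], [128650398, -80954851]]
... * rho(a^-1) = [[-3, -10], [1, 3]]  ->  [[1538896873, 5040715318], [-466906045, -1529368533]]
... * rho(b) = [[3, -2], [8, -5]]  ->  [[44942413163, -28281370336], [-13635666399, 8580654755]]
... * rho(b) = [[3, -2], [8, -5]]  ->  [[-91423723199, 51522025354], [27738238843, -15631940977]]
... * rho(a^-1) = [[-3, -10], [1, 3]]  ->  [[325793194951, 1068803308052], [-98846657506, -324278211361]]
... * rho(b^-1) = [[-5, 2], [-8, 3]]  ->  [[-10179392439171, 3857996314058], [3088458978418, -1170527949095]]
tr = -10179392439171 + -1170527949095 = -11349920388266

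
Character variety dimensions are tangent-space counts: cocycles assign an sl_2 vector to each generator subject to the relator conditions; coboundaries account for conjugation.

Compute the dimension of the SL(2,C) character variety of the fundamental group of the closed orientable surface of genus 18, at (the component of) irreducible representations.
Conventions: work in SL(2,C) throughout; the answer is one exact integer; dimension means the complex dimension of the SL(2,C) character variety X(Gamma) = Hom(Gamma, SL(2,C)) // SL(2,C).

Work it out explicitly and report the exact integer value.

The genus-18 surface group: 2g = 36 generators, one relator prod [a_i, b_i].
Before the relator condition, cocycle space has dim 3*36 = 108.
H^2 = coker(d_2) is dual to H^0 = 0 at irreducible rho (Poincare duality), so d_2 is onto: dim Z^1 = 105.
dim B^1 = 3 (coboundaries, injective at irreducible rho).
dim X = dim H^1 = 105 - 3 = 102.

102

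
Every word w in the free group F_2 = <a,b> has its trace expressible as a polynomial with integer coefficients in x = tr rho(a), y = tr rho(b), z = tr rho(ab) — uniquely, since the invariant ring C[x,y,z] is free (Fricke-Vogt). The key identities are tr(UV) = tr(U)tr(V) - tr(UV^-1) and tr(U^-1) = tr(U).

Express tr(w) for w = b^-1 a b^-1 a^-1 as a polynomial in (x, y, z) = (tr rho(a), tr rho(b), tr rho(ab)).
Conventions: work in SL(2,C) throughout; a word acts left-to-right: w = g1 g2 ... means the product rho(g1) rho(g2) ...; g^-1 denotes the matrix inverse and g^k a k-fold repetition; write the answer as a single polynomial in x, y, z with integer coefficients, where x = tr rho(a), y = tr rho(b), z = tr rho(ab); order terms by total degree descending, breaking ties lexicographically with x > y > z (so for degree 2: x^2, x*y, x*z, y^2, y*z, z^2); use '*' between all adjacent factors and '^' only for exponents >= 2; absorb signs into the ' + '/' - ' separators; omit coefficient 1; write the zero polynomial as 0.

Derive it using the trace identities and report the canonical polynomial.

trace(b^-1) = trace(b) = y
trace(b a b) = trace(b) trace(a b) - trace(a) = y*z - x
trace(b a b a) = trace(b a) trace(b a) - trace(1) = z^2 - 2
trace(a^-1 b a b) = trace(b a b) trace(a) - trace(b a b a) = x*y*z - x^2 - z^2 + 2
next, trace(a b^-1 a^-1 b) = trace(a^-1 b a) trace(b) - trace(a^-1 b a b) = -x*y*z + x^2 + y^2 + z^2 - 2
trace(b^-1 a b^-1 a^-1) = trace(a b^-1 a^-1) trace(b) - trace(a b^-1 a^-1 b) = x*y*z - x^2 - z^2 + 2

x*y*z - x^2 - z^2 + 2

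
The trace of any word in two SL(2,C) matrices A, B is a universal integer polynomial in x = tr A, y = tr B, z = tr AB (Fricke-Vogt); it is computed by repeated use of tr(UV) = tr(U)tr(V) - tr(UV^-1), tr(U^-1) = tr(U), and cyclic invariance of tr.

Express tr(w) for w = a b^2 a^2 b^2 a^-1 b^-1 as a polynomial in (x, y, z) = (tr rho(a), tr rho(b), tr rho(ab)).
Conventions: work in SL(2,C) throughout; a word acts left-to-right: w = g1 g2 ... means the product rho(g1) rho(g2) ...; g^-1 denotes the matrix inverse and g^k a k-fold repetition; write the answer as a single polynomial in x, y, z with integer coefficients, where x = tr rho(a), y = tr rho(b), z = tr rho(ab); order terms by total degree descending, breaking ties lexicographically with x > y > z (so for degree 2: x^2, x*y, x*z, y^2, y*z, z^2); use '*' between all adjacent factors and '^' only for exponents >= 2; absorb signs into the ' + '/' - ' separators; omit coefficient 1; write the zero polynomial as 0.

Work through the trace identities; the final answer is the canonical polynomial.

-x^2*y^3*z^2 + 2*x^3*y^2*z + 2*x*y^4*z + x*y^2*z^3 - x^4*y - 2*x^2*y^3 - x^2*y*z^2 - y^5 - y^3*z^2 - 5*x*y^2*z + 5*x^2*y + 5*y^3 + 2*y*z^2 - x*z - 5*y

and tr(a b a b) = tr(a b) * tr(a b) - tr(1)   [split at a repeated a] = z^2 - 2
tr(a b a) = tr(a) * tr(b a) - tr(b)   [square of a] = x*z - y
and tr(b a b^2 a) = tr(b) * tr(a b a b) - tr(a b a)   [square of b] = y*z^2 - x*z - y
and tr(b a b) = tr(b) * tr(a b) - tr(a)   [square of b] = y*z - x
tr(b a b^2) = tr(b) * tr(b a b) - tr(b a)   [square of b] = y^2*z - x*y - z
tr(a b^2 a^2 b) = tr(a) * tr(b a b^2 a) - tr(b a b^2)   [square of a] = x*y*z^2 - x^2*z - y^2*z + z
tr(a b a^2 b) = tr(a) * tr(b a b a) - tr(b a b)   [square of a] = x*z^2 - y*z - x
tr(a b a^2) = tr(a) * tr(b a^2) - tr(b a)   [square of a] = x^2*z - x*y - z
next, tr(b a^2 b^2 a) = tr(b) * tr(a b a^2 b) - tr(a b a^2)   [square of b] = x*y*z^2 - x^2*z - y^2*z + z
next, tr(a^2) = tr(a) * tr(a) - tr(1)   [square of a] = x^2 - 2
tr(a^2 b^2) = tr(b) * tr(a^2 b) - tr(a^2)   [square of b] = x*y*z - x^2 - y^2 + 2
tr(b a^2 b^2) = tr(b) * tr(a^2 b^2) - tr(a^2 b)   [square of b] = x*y^2*z - x^2*y - y^3 - x*z + 3*y
tr(a^2 b^2 a^2 b) = tr(a) * tr(b a^2 b^2 a) - tr(b a^2 b^2)   [square of a] = x^2*y*z^2 - x^3*z - 2*x*y^2*z + x^2*y + y^3 + 2*x*z - 3*y
tr(a^4 b) = tr(a) * tr(a b a^2) - tr(a b a)   [square of a] = x^3*z - x^2*y - 2*x*z + y
and tr(a^3) = tr(a) * tr(a^2) - tr(a)   [square of a] = x^3 - 3*x
next, tr(a^4) = tr(a) * tr(a^3) - tr(a^2)   [square of a] = x^4 - 4*x^2 + 2
next, tr(a^2 b^2 a^2) = tr(b) * tr(a^4 b) - tr(a^4)   [square of b] = x^3*y*z - x^4 - x^2*y^2 - 2*x*y*z + 4*x^2 + y^2 - 2
next, tr(a b^2 a^2 b^2 a) = tr(b) * tr(a^2 b^2 a^2 b) - tr(a^2 b^2 a^2)   [square of b] = x^2*y^2*z^2 - 2*x^3*y*z - 2*x*y^3*z + x^4 + 2*x^2*y^2 + y^4 + 4*x*y*z - 4*x^2 - 4*y^2 + 2
tr(a b a b a b) = tr(a b a b) * tr(a b) - tr(b a)   [split at a repeated a] = z^3 - 3*z
tr(a b^2 a b a b) = tr(b) * tr(a b a b a b) - tr(a b a b a)   [square of b] = y*z^3 - x*z^2 - 2*y*z + x
and tr(b^2 a b a b^2 a) = tr(b) * tr(a b^2 a b a b) - tr(a b^2 a b a)   [square of b] = y^2*z^3 - 2*x*y*z^2 + x^2*z - y^2*z + x*y - z
tr(b^2 a b a b) = tr(b) * tr(b a b a b) - tr(b a b a)   [square of b] = y^2*z^2 - x*y*z - y^2 - z^2 + 2
next, tr(b^2 a b a b^2) = tr(b) * tr(b^2 a b a b) - tr(b^2 a b a)   [square of b] = y^3*z^2 - x*y^2*z - y^3 - 2*y*z^2 + x*z + 3*y
tr(a b^2 a^2 b^2 a b) = tr(a) * tr(b^2 a b a b^2 a) - tr(b^2 a b a b^2)   [square of a] = x*y^2*z^3 - 2*x^2*y*z^2 - y^3*z^2 + x^3*z + x^2*y + y^3 + 2*y*z^2 - 2*x*z - 3*y
tr(b^-1 a b^2 a^2 b^2 a) = tr(a b^2 a^2 b^2 a) * tr(b) - tr(a b^2 a^2 b^2 a b)   [inverse elimination on b] = x^2*y^3*z^2 - 2*x^3*y^2*z - 2*x*y^4*z - x*y^2*z^3 + x^4*y + 2*x^2*y^3 + 2*x^2*y*z^2 + y^5 + y^3*z^2 - x^3*z + 4*x*y^2*z - 5*x^2*y - 5*y^3 - 2*y*z^2 + 2*x*z + 5*y
and tr(a b^2 a^2 b^2 a^-1 b^-1) = tr(b^-1 a b^2 a^2 b^2) * tr(a) - tr(b^-1 a b^2 a^2 b^2 a)   [inverse elimination on a] = -x^2*y^3*z^2 + 2*x^3*y^2*z + 2*x*y^4*z + x*y^2*z^3 - x^4*y - 2*x^2*y^3 - x^2*y*z^2 - y^5 - y^3*z^2 - 5*x*y^2*z + 5*x^2*y + 5*y^3 + 2*y*z^2 - x*z - 5*y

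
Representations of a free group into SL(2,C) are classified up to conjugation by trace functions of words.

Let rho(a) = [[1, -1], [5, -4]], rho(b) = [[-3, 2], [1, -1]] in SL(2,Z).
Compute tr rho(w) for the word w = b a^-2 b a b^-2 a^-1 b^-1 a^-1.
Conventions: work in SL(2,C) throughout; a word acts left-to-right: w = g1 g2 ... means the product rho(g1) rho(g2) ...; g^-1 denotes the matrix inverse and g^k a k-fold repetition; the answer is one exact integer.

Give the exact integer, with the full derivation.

148

rho(b) = [[-3, 2], [1, -1]]
... * rho(a^-1) = [[-4, 1], [-5, 1]]  ->  [[2, -1], [1, 0]]
... * rho(a^-1) = [[-4, 1], [-5, 1]]  ->  [[-3, 1], [-4, 1]]
... * rho(b) = [[-3, 2], [1, -1]]  ->  [[10, -7], [13, -9]]
... * rho(a) = [[1, -1], [5, -4]]  ->  [[-25, 18], [-32, 23]]
... * rho(b^-1) = [[-1, -2], [-1, -3]]  ->  [[7, -4], [9, -5]]
... * rho(b^-1) = [[-1, -2], [-1, -3]]  ->  [[-3, -2], [-4, -3]]
... * rho(a^-1) = [[-4, 1], [-5, 1]]  ->  [[22, -5], [31, -7]]
... * rho(b^-1) = [[-1, -2], [-1, -3]]  ->  [[-17, -29], [-24, -41]]
... * rho(a^-1) = [[-4, 1], [-5, 1]]  ->  [[213, -46], [301, -65]]
tr = 213 + -65 = 148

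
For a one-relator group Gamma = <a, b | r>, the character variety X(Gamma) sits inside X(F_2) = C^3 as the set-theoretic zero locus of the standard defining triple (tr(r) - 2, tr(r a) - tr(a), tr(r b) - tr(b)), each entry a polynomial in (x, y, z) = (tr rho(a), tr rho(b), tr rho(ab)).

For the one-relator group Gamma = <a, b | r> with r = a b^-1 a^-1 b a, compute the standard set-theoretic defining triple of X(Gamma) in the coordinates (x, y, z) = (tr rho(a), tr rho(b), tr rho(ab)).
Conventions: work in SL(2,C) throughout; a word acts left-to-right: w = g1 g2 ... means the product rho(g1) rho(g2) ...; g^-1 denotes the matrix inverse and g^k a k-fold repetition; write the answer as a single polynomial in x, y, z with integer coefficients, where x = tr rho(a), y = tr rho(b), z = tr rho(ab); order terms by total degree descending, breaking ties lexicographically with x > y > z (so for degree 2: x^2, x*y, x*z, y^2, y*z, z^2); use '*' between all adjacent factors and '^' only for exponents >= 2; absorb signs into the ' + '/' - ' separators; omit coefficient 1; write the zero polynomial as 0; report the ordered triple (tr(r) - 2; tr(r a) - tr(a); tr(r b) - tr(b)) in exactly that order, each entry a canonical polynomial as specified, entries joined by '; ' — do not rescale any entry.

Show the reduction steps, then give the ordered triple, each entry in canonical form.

-x^2*y*z + x^3 + x*y^2 + x*z^2 - 3*x - 2; -x^3*y*z + x^4 + x^2*y^2 + x^2*z^2 + x*y*z - 4*x^2 - y^2 - z^2 - x + 2; -x*y*z^2 + x^2*z + y^2*z + z^3 - y - 3*z

trace(a^2) = trace(a)*trace(a) - trace(1)   [square of a] = x^2 - 2
trace(b a^2) = trace(a)*trace(b a) - trace(b)   [square of a] = x*z - y
reduce: trace(a b a^2) = trace(a)*trace(b a^2) - trace(b a)   [square of a] = x^2*z - x*y - z
trace(b a b a) = trace(a b)*trace(a b) - trace(1)   [split at a repeated a] = z^2 - 2
so trace(b a b) = trace(b)*trace(a b) - trace(a)   [square of b] = y*z - x
trace(a b a^2 b) = trace(a)*trace(b a b a) - trace(b a b)   [square of a] = x*z^2 - y*z - x
so trace(b a^2 b^-1 a) = trace(a b a^2)*trace(b) - trace(a b a^2 b)   [inverse elimination on b] = x^2*y*z - x*y^2 - x*z^2 + x
trace(a b^-1 a^-1 b a) = trace(b a^2 b^-1)*trace(a) - trace(b a^2 b^-1 a)   [inverse elimination on a] = -x^2*y*z + x^3 + x*y^2 + x*z^2 - 3*x
reduce: trace(a^3) = trace(a)*trace(a^2) - trace(a) = x^3 - 3*x
reduce: trace(a b a^3) = trace(a)*trace(a b a^2) - trace(a b a) = x^3*z - x^2*y - 2*x*z + y
trace(a b a^3 b) = trace(a)*trace(a b a b a) - trace(a b a b) = x^2*z^2 - x*y*z - x^2 - z^2 + 2
trace(b a^3 b^-1 a) = trace(a b a^3)*trace(b) - trace(a b a^3 b) = x^3*y*z - x^2*y^2 - x^2*z^2 - x*y*z + x^2 + y^2 + z^2 - 2
so trace(a b^-1 a^-1 b a^2) = trace(b a^3 b^-1)*trace(a) - trace(b a^3 b^-1 a) = -x^3*y*z + x^4 + x^2*y^2 + x^2*z^2 + x*y*z - 4*x^2 - y^2 - z^2 + 2
trace(b a b a b) = trace(b)*trace(a b a b) - trace(a b a)  (reduce the b square) = y*z^2 - x*z - y
trace(b a b a b a) = trace(b a)*trace(b a b a) - trace(b^-1 a^-1)  (split on b) = z^3 - 3*z
so trace(a^-1 b a b a b) = trace(b a b a b)*trace(a) - trace(b a b a b a)  (eliminate a^-1) = x*y*z^2 - x^2*z - z^3 - x*y + 3*z
so trace(a b^-1 a^-1 b a b) = trace(a^-1 b a b a)*trace(b) - trace(a^-1 b a b a b)  (eliminate b^-1) = -x*y*z^2 + x^2*z + y^2*z + z^3 - 3*z
assemble the triple (trace(r) - 2; trace(r a) - x; trace(r b) - y)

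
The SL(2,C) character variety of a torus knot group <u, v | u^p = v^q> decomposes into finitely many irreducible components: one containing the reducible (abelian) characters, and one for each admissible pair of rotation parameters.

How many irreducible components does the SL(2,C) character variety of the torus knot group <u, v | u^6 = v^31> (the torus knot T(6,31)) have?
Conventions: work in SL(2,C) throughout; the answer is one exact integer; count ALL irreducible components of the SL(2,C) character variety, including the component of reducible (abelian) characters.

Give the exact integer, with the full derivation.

In the torus knot group T(6,31), u^6 = v^31 is central, so an irreducible representation sends it to +I or -I (Schur).
This locks tr(u) to 2*cos(pi*alpha/6), alpha in 1..5, and tr(v) to 2*cos(pi*beta/31), beta in 1..30, on each component of irreducible characters.
Consistency of u^6 = (-1)^alpha I with v^31 = (-1)^beta I forces alpha = beta (mod 2).
Counting: 3 odd alphas x 15 odd betas + 2 even alphas x 15 even betas = 45 + 30 = 75.
That is 75 components of irreducible characters, and with the reducible (abelian) component the total is 76.

76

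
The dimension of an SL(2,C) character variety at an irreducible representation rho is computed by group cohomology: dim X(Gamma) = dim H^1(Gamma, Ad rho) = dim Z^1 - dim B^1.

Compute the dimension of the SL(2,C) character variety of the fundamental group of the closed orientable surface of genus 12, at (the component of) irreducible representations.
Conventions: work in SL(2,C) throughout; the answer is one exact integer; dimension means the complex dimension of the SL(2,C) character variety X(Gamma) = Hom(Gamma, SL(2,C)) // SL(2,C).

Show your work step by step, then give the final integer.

66

Gamma = pi_1(Sigma_12) = < a_1, b_1, ..., a_12, b_12 | prod [a_i, b_i] > has 2g = 24 generators and 1 relator.
Unconstrained cocycle data is one sl_2 vector per generator (72 dimensions), cut by the relator condition d_2(z) = 0.
At an irreducible rho, H^2 = coker(d_2) vanishes (Poincare duality: H^2 is dual to H^0 = invariants = 0), so d_2 is surjective onto sl_2 and dim Z^1 = 72 - 3 = 69.
As always at irreducible rho, dim B^1 = 3.
dim H^1 = 69 - 3 = 66 = dim X.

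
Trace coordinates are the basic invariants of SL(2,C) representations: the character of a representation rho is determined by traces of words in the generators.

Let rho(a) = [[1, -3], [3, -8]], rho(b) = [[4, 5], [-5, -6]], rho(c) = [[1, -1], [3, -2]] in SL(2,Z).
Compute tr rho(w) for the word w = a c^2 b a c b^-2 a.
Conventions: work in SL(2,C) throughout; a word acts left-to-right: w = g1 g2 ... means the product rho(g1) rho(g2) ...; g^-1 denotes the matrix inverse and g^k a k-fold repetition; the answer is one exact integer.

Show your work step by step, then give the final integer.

498470

rho(a) = [[1, -3], [3, -8]]
... * rho(c) = [[1, -1], [3, -2]]  ->  [[-8, 5], [-21, 13]]
... * rho(c) = [[1, -1], [3, -2]]  ->  [[7, -2], [18, -5]]
... * rho(b) = [[4, 5], [-5, -6]]  ->  [[38, 47], [97, 120]]
... * rho(a) = [[1, -3], [3, -8]]  ->  [[179, -490], [457, -1251]]
... * rho(c) = [[1, -1], [3, -2]]  ->  [[-1291, 801], [-3296, 2045]]
... * rho(b^-1) = [[-6, -5], [5, 4]]  ->  [[11751, 9659], [30001, 24660]]
... * rho(b^-1) = [[-6, -5], [5, 4]]  ->  [[-22211, -20119], [-56706, -51365]]
... * rho(a) = [[1, -3], [3, -8]]  ->  [[-82568, 227585], [-210801, 581038]]
tr = -82568 + 581038 = 498470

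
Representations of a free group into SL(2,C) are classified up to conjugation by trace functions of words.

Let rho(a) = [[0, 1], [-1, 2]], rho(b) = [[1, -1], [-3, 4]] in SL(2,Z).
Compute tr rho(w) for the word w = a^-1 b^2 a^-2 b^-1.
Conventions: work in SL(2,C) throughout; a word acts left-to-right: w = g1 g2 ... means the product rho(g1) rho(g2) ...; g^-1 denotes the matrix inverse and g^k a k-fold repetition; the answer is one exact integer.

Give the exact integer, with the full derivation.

rho(a^-1) = [[2, -1], [1, 0]]
... * rho(b) = [[1, -1], [-3, 4]]  ->  [[5, -6], [1, -1]]
... * rho(b) = [[1, -1], [-3, 4]]  ->  [[23, -29], [4, -5]]
... * rho(a^-1) = [[2, -1], [1, 0]]  ->  [[17, -23], [3, -4]]
... * rho(a^-1) = [[2, -1], [1, 0]]  ->  [[11, -17], [2, -3]]
... * rho(b^-1) = [[4, 1], [3, 1]]  ->  [[-7, -6], [-1, -1]]
tr = -7 + -1 = -8

-8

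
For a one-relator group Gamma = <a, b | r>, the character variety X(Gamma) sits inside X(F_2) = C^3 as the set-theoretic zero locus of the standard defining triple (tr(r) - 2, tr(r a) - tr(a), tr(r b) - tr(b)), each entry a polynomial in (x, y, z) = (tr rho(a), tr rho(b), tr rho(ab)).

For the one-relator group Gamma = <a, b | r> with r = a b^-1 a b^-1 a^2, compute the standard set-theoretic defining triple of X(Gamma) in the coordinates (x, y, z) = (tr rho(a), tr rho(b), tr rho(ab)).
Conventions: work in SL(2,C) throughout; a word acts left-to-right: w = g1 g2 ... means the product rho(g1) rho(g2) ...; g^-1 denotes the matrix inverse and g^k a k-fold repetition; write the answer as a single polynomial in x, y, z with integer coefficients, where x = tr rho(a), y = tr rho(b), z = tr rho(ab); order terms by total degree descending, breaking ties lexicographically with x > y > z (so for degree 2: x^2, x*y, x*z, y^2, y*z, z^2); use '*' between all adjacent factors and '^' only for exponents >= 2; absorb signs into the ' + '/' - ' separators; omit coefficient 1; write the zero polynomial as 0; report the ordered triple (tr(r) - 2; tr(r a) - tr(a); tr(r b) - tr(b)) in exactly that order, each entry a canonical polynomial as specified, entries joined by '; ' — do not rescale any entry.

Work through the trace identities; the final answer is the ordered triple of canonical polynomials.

x^4*y^2 - 2*x^3*y*z - 2*x^2*y^2 + x^2*z^2 + 3*x*y*z - x^2 - z^2; x^5*y^2 - 2*x^4*y*z - 3*x^3*y^2 + x^3*z^2 + 5*x^2*y*z - x^3 + x*y^2 - 2*x*z^2 - y*z + 2*x; x^3*y^2*z - x^2*y^3 - 2*x^2*y*z^2 + x*y^2*z + x*z^3 + x^2*y - 2*x*z

reduce: tr(a^2) = tr(a) tr(a) - tr(1) = x^2 - 2
tr(a^3) = tr(a) tr(a^2) - tr(a) = x^3 - 3*x
reduce: tr(a^4) = tr(a) tr(a^3) - tr(a^2) = x^4 - 4*x^2 + 2
tr(a b a) = tr(a) tr(b a) - tr(b) = x*z - y
so tr(b a^3) = tr(a) tr(a b a) - tr(a b) = x^2*z - x*y - z
tr(a^4 b) = tr(a) tr(b a^3) - tr(b a^2) = x^3*z - x^2*y - 2*x*z + y
tr(a b^-1 a^3) = tr(a^4) tr(b) - tr(a^4 b) = x^4*y - x^3*z - 3*x^2*y + 2*x*z + y
tr(b a b a) = tr(b a) tr(b a) - tr(1)   [split at repeated b] = z^2 - 2
tr(b a b) = tr(b) tr(a b) - tr(a) = y*z - x
tr(a b a b a) = tr(a) tr(b a b a) - tr(b a b) = x*z^2 - y*z - x
reduce: tr(a^3 b a b) = tr(a) tr(a b a b a) - tr(a b a b) = x^2*z^2 - x*y*z - x^2 - z^2 + 2
tr(a b^-1 a^3 b) = tr(a^3 b a) tr(b) - tr(a^3 b a b) = x^3*y*z - x^2*y^2 - x^2*z^2 - x*y*z + x^2 + y^2 + z^2 - 2
so tr(a b^-1 a b^-1 a^2) = tr(a b^-1 a^3) tr(b) - tr(a b^-1 a^3 b) = x^4*y^2 - 2*x^3*y*z - 2*x^2*y^2 + x^2*z^2 + 3*x*y*z - x^2 - z^2 + 2
tr(a^5) = tr(a) tr(a^4) - tr(a^3) = x^5 - 5*x^3 + 5*x
so tr(a^5 b) = tr(a) tr(a^3 b a) - tr(a^3 b) = x^4*z - x^3*y - 3*x^2*z + 2*x*y + z
reduce: tr(a^4 b^-1 a) = tr(a^5) tr(b) - tr(a^5 b) = x^5*y - x^4*z - 4*x^3*y + 3*x^2*z + 3*x*y - z
tr(a b a^4 b) = tr(a) tr(a^2 b a b a) - tr(a^2 b a b) = x^3*z^2 - x^2*y*z - x^3 - 2*x*z^2 + y*z + 3*x
tr(a^4 b^-1 a b) = tr(a b a^4) tr(b) - tr(a b a^4 b) = x^4*y*z - x^3*y^2 - x^3*z^2 - 2*x^2*y*z + x^3 + 2*x*y^2 + 2*x*z^2 - 3*x
tr(a b^-1 a b^-1 a^3) = tr(a^4 b^-1 a) tr(b) - tr(a^4 b^-1 a b) = x^5*y^2 - 2*x^4*y*z - 3*x^3*y^2 + x^3*z^2 + 5*x^2*y*z - x^3 + x*y^2 - 2*x*z^2 - y*z + 3*x
reduce: tr(b a^2 b) = tr(b) tr(a^2 b) - tr(a^2) = x*y*z - x^2 - y^2 + 2
reduce: tr(a b a^2 b a) = tr(a) tr(b a^2 b a) - tr(b a^2 b) = x^2*z^2 - 2*x*y*z + y^2 - 2
so tr(b a b a b a) = tr(a b) tr(a b a b) - tr(a^-1 b^-1)   [split at repeated a] = z^3 - 3*z
so tr(b a b a b) = tr(b) tr(a b a b) - tr(a b a) = y*z^2 - x*z - y
tr(a b a^2 b a b) = tr(a) tr(b a b a b a) - tr(b a b a b) = x*z^3 - y*z^2 - 2*x*z + y
tr(a^2 b a b^-1 a b) = tr(a b a^2 b a) tr(b) - tr(a b a^2 b a b) = x^2*y*z^2 - 2*x*y^2*z - x*z^3 + y^3 + y*z^2 + 2*x*z - 3*y
so tr(a b^-1 a b^-1 a^2 b) = tr(a^2 b a b^-1 a) tr(b) - tr(a^2 b a b^-1 a b) = x^3*y^2*z - x^2*y^3 - 2*x^2*y*z^2 + x*y^2*z + x*z^3 + x^2*y - 2*x*z + y
assemble the triple (tr(r) - 2; tr(r a) - x; tr(r b) - y)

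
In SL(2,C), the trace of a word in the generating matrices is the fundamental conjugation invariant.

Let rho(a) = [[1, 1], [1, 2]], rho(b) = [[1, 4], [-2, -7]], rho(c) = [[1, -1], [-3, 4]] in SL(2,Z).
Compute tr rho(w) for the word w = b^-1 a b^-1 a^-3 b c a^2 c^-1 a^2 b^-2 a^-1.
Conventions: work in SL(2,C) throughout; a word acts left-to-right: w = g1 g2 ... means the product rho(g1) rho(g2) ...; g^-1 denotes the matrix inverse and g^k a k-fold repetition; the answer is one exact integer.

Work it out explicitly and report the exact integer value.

16838053

rho(b^-1) = [[-7, -4], [2, 1]]
... * rho(a) = [[1, 1], [1, 2]]  ->  [[-11, -15], [3, 4]]
... * rho(b^-1) = [[-7, -4], [2, 1]]  ->  [[47, 29], [-13, -8]]
... * rho(a^-1) = [[2, -1], [-1, 1]]  ->  [[65, -18], [-18, 5]]
... * rho(a^-1) = [[2, -1], [-1, 1]]  ->  [[148, -83], [-41, 23]]
... * rho(a^-1) = [[2, -1], [-1, 1]]  ->  [[379, -231], [-105, 64]]
... * rho(b) = [[1, 4], [-2, -7]]  ->  [[841, 3133], [-233, -868]]
... * rho(c) = [[1, -1], [-3, 4]]  ->  [[-8558, 11691], [2371, -3239]]
... * rho(a) = [[1, 1], [1, 2]]  ->  [[3133, 14824], [-868, -4107]]
... * rho(a) = [[1, 1], [1, 2]]  ->  [[17957, 32781], [-4975, -9082]]
... * rho(c^-1) = [[4, 1], [3, 1]]  ->  [[170171, 50738], [-47146, -14057]]
... * rho(a) = [[1, 1], [1, 2]]  ->  [[220909, 271647], [-61203, -75260]]
... * rho(a) = [[1, 1], [1, 2]]  ->  [[492556, 764203], [-136463, -211723]]
... * rho(b^-1) = [[-7, -4], [2, 1]]  ->  [[-1919486, -1206021], [531795, 334129]]
... * rho(b^-1) = [[-7, -4], [2, 1]]  ->  [[11024360, 6471923], [-3054307, -1793051]]
... * rho(a^-1) = [[2, -1], [-1, 1]]  ->  [[15576797, -4552437], [-4315563, 1261256]]
tr = 15576797 + 1261256 = 16838053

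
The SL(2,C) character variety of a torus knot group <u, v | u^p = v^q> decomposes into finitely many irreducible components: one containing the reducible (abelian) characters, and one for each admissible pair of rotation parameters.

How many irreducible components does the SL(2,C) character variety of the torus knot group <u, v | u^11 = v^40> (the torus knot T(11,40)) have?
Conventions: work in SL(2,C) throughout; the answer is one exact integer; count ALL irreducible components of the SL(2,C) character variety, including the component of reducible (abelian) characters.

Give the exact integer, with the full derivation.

Gamma = < u, v | u^11 = v^40 > (torus knot T(11,40)); the central element u^11 = v^40 acts as +I or -I in any irreducible SL(2,C) representation.
So on each irreducible component the traces are pinned: tr(u) = 2*cos(pi*alpha/11) with 1 <= alpha <= 10, tr(v) = 2*cos(pi*beta/40) with 1 <= beta <= 39.
Consistency of u^11 = (-1)^alpha I with v^40 = (-1)^beta I forces alpha = beta (mod 2).
Enumerate parity-matched pairs: 5*20 odd-odd plus 5*19 even-even gives 195.
Total: 195 irreducible-character components + 1 reducible (abelian) component = 196.

196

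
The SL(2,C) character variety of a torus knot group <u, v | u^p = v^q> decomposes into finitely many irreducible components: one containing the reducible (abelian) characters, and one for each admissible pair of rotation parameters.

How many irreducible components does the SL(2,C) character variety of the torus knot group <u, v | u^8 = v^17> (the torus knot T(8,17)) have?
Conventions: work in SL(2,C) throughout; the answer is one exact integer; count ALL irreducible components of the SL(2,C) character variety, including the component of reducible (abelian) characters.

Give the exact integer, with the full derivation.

57

Gamma = < u, v | u^8 = v^17 > (torus knot T(8,17)); the central element u^8 = v^17 acts as +I or -I in any irreducible SL(2,C) representation.
On an irreducible component, tr(u) is locked at 2*cos(pi*alpha/8) for some alpha in 1..7, and tr(v) at 2*cos(pi*beta/17) for some beta in 1..16.
Consistency of u^8 = (-1)^alpha I with v^17 = (-1)^beta I forces alpha = beta (mod 2).
Enumerate parity-matched pairs: 4*8 odd-odd plus 3*8 even-even gives 56.
Total: 56 irreducible-character components + 1 reducible (abelian) component = 57.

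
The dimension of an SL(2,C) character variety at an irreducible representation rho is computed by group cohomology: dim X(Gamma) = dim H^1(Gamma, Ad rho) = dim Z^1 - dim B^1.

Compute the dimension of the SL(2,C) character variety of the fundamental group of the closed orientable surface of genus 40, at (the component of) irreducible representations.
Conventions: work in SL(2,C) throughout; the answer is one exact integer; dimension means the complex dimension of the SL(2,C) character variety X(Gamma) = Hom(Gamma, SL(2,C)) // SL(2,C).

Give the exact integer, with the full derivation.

234

pi_1 of the closed genus-40 surface has 80 generators bound by the single product-of-commutators relator.
Before the relator condition, cocycle space has dim 3*80 = 240.
H^2 = coker(d_2) is dual to H^0 = 0 at irreducible rho (Poincare duality), so d_2 is onto: dim Z^1 = 237.
dim B^1 = 3 (coboundaries, injective at irreducible rho).
Hence dim X = 237 - 3 = 234.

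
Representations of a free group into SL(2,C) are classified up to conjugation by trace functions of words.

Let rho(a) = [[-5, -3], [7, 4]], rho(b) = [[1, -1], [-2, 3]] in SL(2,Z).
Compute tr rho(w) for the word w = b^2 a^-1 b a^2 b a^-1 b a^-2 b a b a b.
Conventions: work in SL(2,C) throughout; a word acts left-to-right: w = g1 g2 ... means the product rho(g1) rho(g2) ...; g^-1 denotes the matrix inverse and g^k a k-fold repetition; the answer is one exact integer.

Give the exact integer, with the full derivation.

rho(b) = [[1, -1], [-2, 3]]
... * rho(b) = [[1, -1], [-2, 3]]  ->  [[3, -4], [-8, 11]]
... * rho(a^-1) = [[4, 3], [-7, -5]]  ->  [[40, 29], [-109, -79]]
... * rho(b) = [[1, -1], [-2, 3]]  ->  [[-18, 47], [49, -128]]
... * rho(a) = [[-5, -3], [7, 4]]  ->  [[419, 242], [-1141, -659]]
... * rho(a) = [[-5, -3], [7, 4]]  ->  [[-401, -289], [1092, 787]]
... * rho(b) = [[1, -1], [-2, 3]]  ->  [[177, -466], [-482, 1269]]
... * rho(a^-1) = [[4, 3], [-7, -5]]  ->  [[3970, 2861], [-10811, -7791]]
... * rho(b) = [[1, -1], [-2, 3]]  ->  [[-1752, 4613], [4771, -12562]]
... * rho(a^-1) = [[4, 3], [-7, -5]]  ->  [[-39299, -28321], [107018, 77123]]
... * rho(a^-1) = [[4, 3], [-7, -5]]  ->  [[41051, 23708], [-111789, -64561]]
... * rho(b) = [[1, -1], [-2, 3]]  ->  [[-6365, 30073], [17333, -81894]]
... * rho(a) = [[-5, -3], [7, 4]]  ->  [[242336, 139387], [-659923, -379575]]
... * rho(b) = [[1, -1], [-2, 3]]  ->  [[-36438, 175825], [99227, -478802]]
... * rho(a) = [[-5, -3], [7, 4]]  ->  [[1412965, 812614], [-3847749, -2212889]]
... * rho(b) = [[1, -1], [-2, 3]]  ->  [[-212263, 1024877], [578029, -2790918]]
tr = -212263 + -2790918 = -3003181

-3003181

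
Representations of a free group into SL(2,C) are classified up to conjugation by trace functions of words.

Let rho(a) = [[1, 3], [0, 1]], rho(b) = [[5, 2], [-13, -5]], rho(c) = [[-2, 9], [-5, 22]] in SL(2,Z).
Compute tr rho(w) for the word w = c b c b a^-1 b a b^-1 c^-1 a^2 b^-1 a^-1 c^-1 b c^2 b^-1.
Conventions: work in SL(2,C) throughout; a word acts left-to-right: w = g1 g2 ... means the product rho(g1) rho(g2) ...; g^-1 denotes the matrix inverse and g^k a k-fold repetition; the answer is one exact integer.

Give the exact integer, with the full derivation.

69970299090777223

rho(c) = [[-2, 9], [-5, 22]]
... * rho(b) = [[5, 2], [-13, -5]]  ->  [[-127, -49], [-311, -120]]
... * rho(c) = [[-2, 9], [-5, 22]]  ->  [[499, -2221], [1222, -5439]]
... * rho(b) = [[5, 2], [-13, -5]]  ->  [[31368, 12103], [76817, 29639]]
... * rho(a^-1) = [[1, -3], [0, 1]]  ->  [[31368, -82001], [76817, -200812]]
... * rho(b) = [[5, 2], [-13, -5]]  ->  [[1222853, 472741], [2994641, 1157694]]
... * rho(a) = [[1, 3], [0, 1]]  ->  [[1222853, 4141300], [2994641, 10141617]]
... * rho(b^-1) = [[-5, -2], [13, 5]]  ->  [[47722635, 18260794], [116867816, 44718803]]
... * rho(c^-1) = [[22, -9], [5, -2]]  ->  [[1141201940, -466025303], [2794685967, -1141247950]]
... * rho(a) = [[1, 3], [0, 1]]  ->  [[1141201940, 2957580517], [2794685967, 7242809951]]
... * rho(a) = [[1, 3], [0, 1]]  ->  [[1141201940, 6381186337], [2794685967, 15626867852]]
... * rho(b^-1) = [[-5, -2], [13, 5]]  ->  [[77249412681, 29623527805], [189175852241, 72544967326]]
... * rho(a^-1) = [[1, -3], [0, 1]]  ->  [[77249412681, -202124710238], [189175852241, -494982589397]]
... * rho(c^-1) = [[22, -9], [5, -2]]  ->  [[688863527792, -290995293653], [1686955802317, -712617491375]]
... * rho(b) = [[5, 2], [-13, -5]]  ->  [[7227256456449, 2832703523849], [17698806399460, 6936999061509]]
... * rho(c) = [[-2, 9], [-5, 22]]  ->  [[-28618030532143, 127364785632719], [-70082608106465, 311903236948338]]
... * rho(c) = [[-2, 9], [-5, 22]]  ->  [[-579587867099309, 2544463009130531], [-1419350968528760, 6231127739905251]]
... * rho(b^-1) = [[-5, -2], [13, 5]]  ->  [[35975958454193448, 13881490779851273], [88101415461412063, 33994340636583775]]
tr = 35975958454193448 + 33994340636583775 = 69970299090777223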